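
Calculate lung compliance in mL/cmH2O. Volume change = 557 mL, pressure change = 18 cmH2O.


C = dV / dP
C = 557 / 18
C = 30.94 mL/cmH2O


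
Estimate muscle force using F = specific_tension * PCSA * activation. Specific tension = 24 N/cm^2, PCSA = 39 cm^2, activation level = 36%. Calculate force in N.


F = sigma * PCSA * activation
F = 24 * 39 * 0.36
F = 337 N


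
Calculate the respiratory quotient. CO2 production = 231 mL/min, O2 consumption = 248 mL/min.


RQ = VCO2 / VO2
RQ = 231 / 248
RQ = 0.9315


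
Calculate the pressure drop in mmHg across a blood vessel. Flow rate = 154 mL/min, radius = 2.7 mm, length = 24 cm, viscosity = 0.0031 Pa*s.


dP = 8*mu*L*Q / (pi*r^4)
Q = 154 mL/min = 2.56667e-06 m^3/s
dP = 91.5015 Pa = 91.5015 / 133.322 mmHg = 0.6863 mmHg


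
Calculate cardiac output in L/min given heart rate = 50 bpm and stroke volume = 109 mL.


CO = HR * SV
CO = 50 * 109 / 1000
CO = 5.45 L/min


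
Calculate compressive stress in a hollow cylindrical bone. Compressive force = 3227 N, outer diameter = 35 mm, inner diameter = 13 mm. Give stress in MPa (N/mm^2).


A = pi*(r_o^2 - r_i^2)
r_o = 17.5 mm, r_i = 6.5 mm
A = 829.38 mm^2
sigma = F/A = 3227 / 829.38
sigma = 3.891 MPa


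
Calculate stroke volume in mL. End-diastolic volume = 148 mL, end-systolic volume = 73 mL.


SV = EDV - ESV
SV = 148 - 73
SV = 75 mL


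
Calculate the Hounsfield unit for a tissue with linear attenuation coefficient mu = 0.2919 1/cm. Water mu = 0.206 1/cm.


HU = ((mu_tissue - mu_water) / mu_water) * 1000
HU = ((0.2919 - 0.206) / 0.206) * 1000
HU = 417


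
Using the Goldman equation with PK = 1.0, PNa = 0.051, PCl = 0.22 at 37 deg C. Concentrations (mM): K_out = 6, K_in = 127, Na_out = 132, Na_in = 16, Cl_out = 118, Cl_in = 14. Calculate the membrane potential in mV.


Vm = (RT/F)*ln((PK*Ko + PNa*Nao + PCl*Cli)/(PK*Ki + PNa*Nai + PCl*Clo))
Numer = 15.812, Denom = 153.776
Vm = -60.79 mV


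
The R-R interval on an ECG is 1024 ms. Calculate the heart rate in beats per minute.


HR = 60 / RR_interval(s)
RR = 1024 ms = 1.024 s
HR = 60 / 1.024 = 58.59 bpm


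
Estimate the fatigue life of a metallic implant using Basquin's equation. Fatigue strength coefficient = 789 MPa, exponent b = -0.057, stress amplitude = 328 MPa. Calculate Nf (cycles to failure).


sigma_a = sigma_f' * (2Nf)^b
2Nf = (sigma_a/sigma_f')^(1/b)
2Nf = (328/789)^(1/-0.057)
2Nf = 4872756.7
Nf = 2.4364e+06


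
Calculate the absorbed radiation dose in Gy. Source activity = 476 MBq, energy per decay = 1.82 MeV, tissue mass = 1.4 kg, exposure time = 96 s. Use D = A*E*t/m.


A = 476 MBq = 4.7600e+08 Bq
E = 1.82 MeV = 2.91564e-13 J
D = A*E*t/m = 4.7600e+08*2.91564e-13*96/1.4
D = 0.009517 Gy


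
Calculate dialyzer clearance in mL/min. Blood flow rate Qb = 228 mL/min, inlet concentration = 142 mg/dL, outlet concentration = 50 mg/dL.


K = Qb * (Cb_in - Cb_out) / Cb_in
K = 228 * (142 - 50) / 142
K = 147.7 mL/min


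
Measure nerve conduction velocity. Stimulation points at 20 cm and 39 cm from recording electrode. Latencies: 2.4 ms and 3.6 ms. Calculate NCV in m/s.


Distance = (39 - 20) / 100 = 0.19 m
dt = (3.6 - 2.4) / 1000 = 0.0012 s
NCV = dist / dt = 158.3 m/s


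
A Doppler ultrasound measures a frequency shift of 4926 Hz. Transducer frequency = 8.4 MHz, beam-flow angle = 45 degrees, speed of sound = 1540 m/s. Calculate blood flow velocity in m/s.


v = fd * c / (2 * f0 * cos(theta))
v = 4926 * 1540 / (2 * 8.4000e+06 * cos(45))
v = 0.6386 m/s


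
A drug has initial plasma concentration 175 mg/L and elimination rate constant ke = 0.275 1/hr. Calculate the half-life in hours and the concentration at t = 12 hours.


t_half = ln(2) / ke = 0.693147 / 0.275 = 2.521 hr
C(t) = C0 * exp(-ke*t) = 175 * exp(-0.275*12)
C(12) = 6.455 mg/L


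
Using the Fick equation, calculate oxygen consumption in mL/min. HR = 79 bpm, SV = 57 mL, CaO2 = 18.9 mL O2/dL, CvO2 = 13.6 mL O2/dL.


CO = HR*SV = 79*57/1000 = 4.503 L/min
a-v O2 diff = 18.9 - 13.6 = 5.3 mL/dL
VO2 = CO * (CaO2-CvO2) * 10 dL/L
VO2 = 4.503 * 5.3 * 10
VO2 = 238.7 mL/min


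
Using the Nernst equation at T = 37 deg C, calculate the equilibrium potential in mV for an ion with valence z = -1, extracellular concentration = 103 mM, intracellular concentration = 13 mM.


E = (RT/(zF)) * ln(C_out/C_in)
T = 37 + 273.15 = 310.15 K
E = (8.314 * 310.15 / (-1 * 96485)) * ln(103/13)
E = -55.32 mV


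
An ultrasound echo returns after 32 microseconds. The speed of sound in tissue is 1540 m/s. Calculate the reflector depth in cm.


depth = c * t / 2
t = 32 us = 3.2000e-05 s
depth = 1540 * 3.2000e-05 / 2
depth = 0.02464 m = 2.464 cm


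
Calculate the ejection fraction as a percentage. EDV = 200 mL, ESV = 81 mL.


SV = EDV - ESV = 200 - 81 = 119 mL
EF = SV/EDV * 100 = 119/200 * 100
EF = 59.5%


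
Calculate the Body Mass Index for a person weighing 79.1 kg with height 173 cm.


BMI = weight / height^2
height = 173 cm = 1.73 m
BMI = 79.1 / 1.73^2
BMI = 26.43 kg/m^2


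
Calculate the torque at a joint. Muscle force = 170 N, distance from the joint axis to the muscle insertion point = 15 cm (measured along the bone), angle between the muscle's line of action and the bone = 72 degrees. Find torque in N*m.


Torque = F * d * sin(theta)   (moment arm = d*sin(theta))
d = 15 cm = 0.15 m
Torque = 170 * 0.15 * sin(72)
Torque = 24.25 N*m


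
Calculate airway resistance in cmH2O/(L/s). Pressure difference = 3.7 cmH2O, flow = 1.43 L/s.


R = dP / flow
R = 3.7 / 1.43
R = 2.587 cmH2O/(L/s)


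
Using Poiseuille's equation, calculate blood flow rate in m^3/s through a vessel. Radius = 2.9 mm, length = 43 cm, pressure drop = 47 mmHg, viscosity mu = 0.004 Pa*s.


Q = pi*r^4*dP / (8*mu*L)
r = 0.0029 m, L = 0.43 m
dP = 47 mmHg = 6266.134 Pa
Q = 1.0119e-04 m^3/s


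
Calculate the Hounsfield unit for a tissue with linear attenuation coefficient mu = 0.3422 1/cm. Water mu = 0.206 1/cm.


HU = ((mu_tissue - mu_water) / mu_water) * 1000
HU = ((0.3422 - 0.206) / 0.206) * 1000
HU = 661.2


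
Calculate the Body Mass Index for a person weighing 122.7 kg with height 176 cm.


BMI = weight / height^2
height = 176 cm = 1.76 m
BMI = 122.7 / 1.76^2
BMI = 39.61 kg/m^2


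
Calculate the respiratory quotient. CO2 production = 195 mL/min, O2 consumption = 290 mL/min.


RQ = VCO2 / VO2
RQ = 195 / 290
RQ = 0.6724


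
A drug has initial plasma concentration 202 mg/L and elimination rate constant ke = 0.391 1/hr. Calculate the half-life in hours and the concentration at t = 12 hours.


t_half = ln(2) / ke = 0.693147 / 0.391 = 1.773 hr
C(t) = C0 * exp(-ke*t) = 202 * exp(-0.391*12)
C(12) = 1.852 mg/L


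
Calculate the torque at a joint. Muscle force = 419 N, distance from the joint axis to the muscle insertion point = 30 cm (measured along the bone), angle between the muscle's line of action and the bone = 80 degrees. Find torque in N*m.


Torque = F * d * sin(theta)   (moment arm = d*sin(theta))
d = 30 cm = 0.3 m
Torque = 419 * 0.3 * sin(80)
Torque = 123.8 N*m


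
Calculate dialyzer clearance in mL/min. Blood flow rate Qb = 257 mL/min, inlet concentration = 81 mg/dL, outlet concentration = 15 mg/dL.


K = Qb * (Cb_in - Cb_out) / Cb_in
K = 257 * (81 - 15) / 81
K = 209.4 mL/min


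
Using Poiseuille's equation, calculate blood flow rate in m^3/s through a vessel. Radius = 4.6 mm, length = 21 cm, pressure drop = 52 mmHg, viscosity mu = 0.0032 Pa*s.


Q = pi*r^4*dP / (8*mu*L)
r = 0.0046 m, L = 0.21 m
dP = 52 mmHg = 6932.744 Pa
Q = 0.001814 m^3/s


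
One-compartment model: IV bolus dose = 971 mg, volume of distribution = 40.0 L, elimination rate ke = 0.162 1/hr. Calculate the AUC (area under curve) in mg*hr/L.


C0 = Dose/Vd = 971/40.0 = 24.275 mg/L
AUC = C0/ke = 24.275/0.162
AUC = 149.8 mg*hr/L


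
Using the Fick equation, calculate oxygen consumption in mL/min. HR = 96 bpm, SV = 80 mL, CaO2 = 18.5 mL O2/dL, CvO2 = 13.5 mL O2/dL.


CO = HR*SV = 96*80/1000 = 7.68 L/min
a-v O2 diff = 18.5 - 13.5 = 5 mL/dL
VO2 = CO * (CaO2-CvO2) * 10 dL/L
VO2 = 7.68 * 5 * 10
VO2 = 384 mL/min


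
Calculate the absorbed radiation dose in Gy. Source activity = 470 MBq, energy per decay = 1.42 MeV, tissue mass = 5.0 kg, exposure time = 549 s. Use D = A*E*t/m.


A = 470 MBq = 4.7000e+08 Bq
E = 1.42 MeV = 2.27484e-13 J
D = A*E*t/m = 4.7000e+08*2.27484e-13*549/5.0
D = 0.01174 Gy


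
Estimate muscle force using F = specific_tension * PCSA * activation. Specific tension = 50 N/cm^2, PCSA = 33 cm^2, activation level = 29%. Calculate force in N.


F = sigma * PCSA * activation
F = 50 * 33 * 0.29
F = 478.5 N


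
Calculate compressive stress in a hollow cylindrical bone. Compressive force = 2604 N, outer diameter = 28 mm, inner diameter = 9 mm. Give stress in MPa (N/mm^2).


A = pi*(r_o^2 - r_i^2)
r_o = 14 mm, r_i = 4.5 mm
A = 552.135 mm^2
sigma = F/A = 2604 / 552.135
sigma = 4.716 MPa


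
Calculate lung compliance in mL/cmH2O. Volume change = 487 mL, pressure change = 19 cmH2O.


C = dV / dP
C = 487 / 19
C = 25.63 mL/cmH2O


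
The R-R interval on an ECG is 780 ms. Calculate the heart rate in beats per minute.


HR = 60 / RR_interval(s)
RR = 780 ms = 0.78 s
HR = 60 / 0.78 = 76.92 bpm


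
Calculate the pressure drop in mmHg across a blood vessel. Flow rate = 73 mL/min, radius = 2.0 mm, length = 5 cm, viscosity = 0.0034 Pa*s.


dP = 8*mu*L*Q / (pi*r^4)
Q = 73 mL/min = 1.21667e-06 m^3/s
dP = 32.9186 Pa = 32.9186 / 133.322 mmHg = 0.2469 mmHg


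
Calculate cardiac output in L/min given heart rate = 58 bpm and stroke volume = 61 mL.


CO = HR * SV
CO = 58 * 61 / 1000
CO = 3.538 L/min


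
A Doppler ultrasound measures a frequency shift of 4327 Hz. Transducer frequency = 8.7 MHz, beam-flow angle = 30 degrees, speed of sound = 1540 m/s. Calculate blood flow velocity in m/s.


v = fd * c / (2 * f0 * cos(theta))
v = 4327 * 1540 / (2 * 8.7000e+06 * cos(30))
v = 0.4422 m/s


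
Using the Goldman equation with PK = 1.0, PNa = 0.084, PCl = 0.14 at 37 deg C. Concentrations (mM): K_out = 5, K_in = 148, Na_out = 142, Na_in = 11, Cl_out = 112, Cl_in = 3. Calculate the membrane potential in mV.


Vm = (RT/F)*ln((PK*Ko + PNa*Nao + PCl*Cli)/(PK*Ki + PNa*Nai + PCl*Clo))
Numer = 17.348, Denom = 164.604
Vm = -60.13 mV


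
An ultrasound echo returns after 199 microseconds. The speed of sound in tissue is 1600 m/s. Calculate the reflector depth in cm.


depth = c * t / 2
t = 199 us = 1.9900e-04 s
depth = 1600 * 1.9900e-04 / 2
depth = 0.1592 m = 15.92 cm


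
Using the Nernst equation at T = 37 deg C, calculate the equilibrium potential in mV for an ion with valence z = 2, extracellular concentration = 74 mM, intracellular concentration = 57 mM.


E = (RT/(zF)) * ln(C_out/C_in)
T = 37 + 273.15 = 310.15 K
E = (8.314 * 310.15 / (2 * 96485)) * ln(74/57)
E = 3.488 mV


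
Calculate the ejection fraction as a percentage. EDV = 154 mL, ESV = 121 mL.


SV = EDV - ESV = 154 - 121 = 33 mL
EF = SV/EDV * 100 = 33/154 * 100
EF = 21.43%


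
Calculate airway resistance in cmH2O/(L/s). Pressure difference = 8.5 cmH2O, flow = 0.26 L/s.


R = dP / flow
R = 8.5 / 0.26
R = 32.69 cmH2O/(L/s)


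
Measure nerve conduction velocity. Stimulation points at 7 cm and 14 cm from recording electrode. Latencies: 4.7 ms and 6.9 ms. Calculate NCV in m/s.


Distance = (14 - 7) / 100 = 0.07 m
dt = (6.9 - 4.7) / 1000 = 0.0022 s
NCV = dist / dt = 31.82 m/s


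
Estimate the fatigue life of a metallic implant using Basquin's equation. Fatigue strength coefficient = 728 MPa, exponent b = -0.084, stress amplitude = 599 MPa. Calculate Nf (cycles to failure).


sigma_a = sigma_f' * (2Nf)^b
2Nf = (sigma_a/sigma_f')^(1/b)
2Nf = (599/728)^(1/-0.084)
2Nf = 10.195008
Nf = 5.098


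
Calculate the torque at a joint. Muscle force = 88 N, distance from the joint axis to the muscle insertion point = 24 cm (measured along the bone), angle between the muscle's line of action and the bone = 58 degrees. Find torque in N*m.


Torque = F * d * sin(theta)   (moment arm = d*sin(theta))
d = 24 cm = 0.24 m
Torque = 88 * 0.24 * sin(58)
Torque = 17.91 N*m


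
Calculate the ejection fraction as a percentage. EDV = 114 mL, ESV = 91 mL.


SV = EDV - ESV = 114 - 91 = 23 mL
EF = SV/EDV * 100 = 23/114 * 100
EF = 20.18%


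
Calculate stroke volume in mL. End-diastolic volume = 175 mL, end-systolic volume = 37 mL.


SV = EDV - ESV
SV = 175 - 37
SV = 138 mL


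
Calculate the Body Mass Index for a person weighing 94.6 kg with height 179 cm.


BMI = weight / height^2
height = 179 cm = 1.79 m
BMI = 94.6 / 1.79^2
BMI = 29.52 kg/m^2


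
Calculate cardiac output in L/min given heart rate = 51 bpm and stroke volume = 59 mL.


CO = HR * SV
CO = 51 * 59 / 1000
CO = 3.009 L/min


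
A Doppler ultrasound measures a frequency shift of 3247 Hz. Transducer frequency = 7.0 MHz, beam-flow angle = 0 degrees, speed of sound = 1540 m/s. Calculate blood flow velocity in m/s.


v = fd * c / (2 * f0 * cos(theta))
v = 3247 * 1540 / (2 * 7.0000e+06 * cos(0))
v = 0.3572 m/s


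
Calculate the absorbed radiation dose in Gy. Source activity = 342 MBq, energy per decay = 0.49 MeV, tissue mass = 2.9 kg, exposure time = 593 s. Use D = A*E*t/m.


A = 342 MBq = 3.4200e+08 Bq
E = 0.49 MeV = 7.8498e-14 J
D = A*E*t/m = 3.4200e+08*7.8498e-14*593/2.9
D = 0.00549 Gy


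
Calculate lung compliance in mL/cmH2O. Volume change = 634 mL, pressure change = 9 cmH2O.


C = dV / dP
C = 634 / 9
C = 70.44 mL/cmH2O


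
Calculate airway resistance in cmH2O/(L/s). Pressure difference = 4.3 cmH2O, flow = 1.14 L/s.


R = dP / flow
R = 4.3 / 1.14
R = 3.772 cmH2O/(L/s)


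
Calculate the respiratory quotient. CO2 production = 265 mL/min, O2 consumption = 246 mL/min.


RQ = VCO2 / VO2
RQ = 265 / 246
RQ = 1.077


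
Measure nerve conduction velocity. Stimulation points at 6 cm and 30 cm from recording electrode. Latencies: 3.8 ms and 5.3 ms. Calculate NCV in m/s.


Distance = (30 - 6) / 100 = 0.24 m
dt = (5.3 - 3.8) / 1000 = 0.0015 s
NCV = dist / dt = 160 m/s


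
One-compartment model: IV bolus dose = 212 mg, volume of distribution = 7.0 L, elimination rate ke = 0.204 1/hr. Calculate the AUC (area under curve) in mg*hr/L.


C0 = Dose/Vd = 212/7.0 = 30.2857 mg/L
AUC = C0/ke = 30.2857/0.204
AUC = 148.5 mg*hr/L


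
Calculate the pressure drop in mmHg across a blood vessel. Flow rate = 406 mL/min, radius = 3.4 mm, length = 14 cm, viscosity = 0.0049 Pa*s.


dP = 8*mu*L*Q / (pi*r^4)
Q = 406 mL/min = 6.76667e-06 m^3/s
dP = 88.4552 Pa = 88.4552 / 133.322 mmHg = 0.6635 mmHg


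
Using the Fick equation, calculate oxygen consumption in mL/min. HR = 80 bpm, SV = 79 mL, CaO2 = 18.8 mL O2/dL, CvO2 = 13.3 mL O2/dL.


CO = HR*SV = 80*79/1000 = 6.32 L/min
a-v O2 diff = 18.8 - 13.3 = 5.5 mL/dL
VO2 = CO * (CaO2-CvO2) * 10 dL/L
VO2 = 6.32 * 5.5 * 10
VO2 = 347.6 mL/min


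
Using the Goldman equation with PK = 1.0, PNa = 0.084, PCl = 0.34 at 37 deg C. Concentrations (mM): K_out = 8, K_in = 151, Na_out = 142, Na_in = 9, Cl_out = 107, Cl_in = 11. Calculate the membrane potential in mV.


Vm = (RT/F)*ln((PK*Ko + PNa*Nao + PCl*Cli)/(PK*Ki + PNa*Nai + PCl*Clo))
Numer = 23.668, Denom = 188.136
Vm = -55.4 mV


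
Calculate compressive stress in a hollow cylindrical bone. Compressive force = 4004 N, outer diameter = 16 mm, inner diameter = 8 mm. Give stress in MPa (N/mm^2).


A = pi*(r_o^2 - r_i^2)
r_o = 8 mm, r_i = 4 mm
A = 150.796 mm^2
sigma = F/A = 4004 / 150.796
sigma = 26.55 MPa


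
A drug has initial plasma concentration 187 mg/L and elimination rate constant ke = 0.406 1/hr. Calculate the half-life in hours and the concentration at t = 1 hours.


t_half = ln(2) / ke = 0.693147 / 0.406 = 1.707 hr
C(t) = C0 * exp(-ke*t) = 187 * exp(-0.406*1)
C(1) = 124.6 mg/L


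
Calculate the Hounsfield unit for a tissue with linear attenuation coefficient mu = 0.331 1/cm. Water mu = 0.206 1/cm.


HU = ((mu_tissue - mu_water) / mu_water) * 1000
HU = ((0.331 - 0.206) / 0.206) * 1000
HU = 606.8


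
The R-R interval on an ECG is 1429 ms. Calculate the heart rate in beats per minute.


HR = 60 / RR_interval(s)
RR = 1429 ms = 1.429 s
HR = 60 / 1.429 = 41.99 bpm


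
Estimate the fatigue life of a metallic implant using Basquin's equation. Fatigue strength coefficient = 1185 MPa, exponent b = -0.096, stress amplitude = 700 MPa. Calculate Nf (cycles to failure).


sigma_a = sigma_f' * (2Nf)^b
2Nf = (sigma_a/sigma_f')^(1/b)
2Nf = (700/1185)^(1/-0.096)
2Nf = 240.69195
Nf = 120.3


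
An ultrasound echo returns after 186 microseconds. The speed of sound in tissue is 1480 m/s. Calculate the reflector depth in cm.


depth = c * t / 2
t = 186 us = 1.8600e-04 s
depth = 1480 * 1.8600e-04 / 2
depth = 0.13764 m = 13.764 cm


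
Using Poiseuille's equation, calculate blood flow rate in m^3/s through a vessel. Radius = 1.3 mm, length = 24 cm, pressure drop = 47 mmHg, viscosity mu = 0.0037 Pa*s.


Q = pi*r^4*dP / (8*mu*L)
r = 0.0013 m, L = 0.24 m
dP = 47 mmHg = 6266.134 Pa
Q = 7.9144e-06 m^3/s


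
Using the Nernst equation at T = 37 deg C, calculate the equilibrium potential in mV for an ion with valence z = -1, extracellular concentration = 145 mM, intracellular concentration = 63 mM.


E = (RT/(zF)) * ln(C_out/C_in)
T = 37 + 273.15 = 310.15 K
E = (8.314 * 310.15 / (-1 * 96485)) * ln(145/63)
E = -22.28 mV


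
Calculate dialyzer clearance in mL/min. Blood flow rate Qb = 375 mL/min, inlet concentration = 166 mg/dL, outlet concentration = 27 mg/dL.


K = Qb * (Cb_in - Cb_out) / Cb_in
K = 375 * (166 - 27) / 166
K = 314 mL/min


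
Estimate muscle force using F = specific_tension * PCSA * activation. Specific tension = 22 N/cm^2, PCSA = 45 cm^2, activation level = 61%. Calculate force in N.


F = sigma * PCSA * activation
F = 22 * 45 * 0.61
F = 603.9 N


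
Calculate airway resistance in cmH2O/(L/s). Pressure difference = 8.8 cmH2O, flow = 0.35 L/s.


R = dP / flow
R = 8.8 / 0.35
R = 25.14 cmH2O/(L/s)


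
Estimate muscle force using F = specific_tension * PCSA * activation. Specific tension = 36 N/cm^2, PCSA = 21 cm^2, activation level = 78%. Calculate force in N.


F = sigma * PCSA * activation
F = 36 * 21 * 0.78
F = 589.7 N


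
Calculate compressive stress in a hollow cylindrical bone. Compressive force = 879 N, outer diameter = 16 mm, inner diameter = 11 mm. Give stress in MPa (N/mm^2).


A = pi*(r_o^2 - r_i^2)
r_o = 8 mm, r_i = 5.5 mm
A = 106.029 mm^2
sigma = F/A = 879 / 106.029
sigma = 8.29 MPa


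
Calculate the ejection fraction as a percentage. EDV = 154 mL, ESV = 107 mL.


SV = EDV - ESV = 154 - 107 = 47 mL
EF = SV/EDV * 100 = 47/154 * 100
EF = 30.52%


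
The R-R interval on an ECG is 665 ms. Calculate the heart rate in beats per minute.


HR = 60 / RR_interval(s)
RR = 665 ms = 0.665 s
HR = 60 / 0.665 = 90.23 bpm


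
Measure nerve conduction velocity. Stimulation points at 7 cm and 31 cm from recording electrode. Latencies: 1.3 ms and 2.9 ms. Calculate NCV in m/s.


Distance = (31 - 7) / 100 = 0.24 m
dt = (2.9 - 1.3) / 1000 = 0.0016 s
NCV = dist / dt = 150 m/s


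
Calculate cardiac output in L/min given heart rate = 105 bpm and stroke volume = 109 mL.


CO = HR * SV
CO = 105 * 109 / 1000
CO = 11.45 L/min


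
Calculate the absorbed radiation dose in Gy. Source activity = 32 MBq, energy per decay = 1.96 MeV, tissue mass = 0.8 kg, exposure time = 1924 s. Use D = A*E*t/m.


A = 32 MBq = 3.2000e+07 Bq
E = 1.96 MeV = 3.13992e-13 J
D = A*E*t/m = 3.2000e+07*3.13992e-13*1924/0.8
D = 0.02416 Gy


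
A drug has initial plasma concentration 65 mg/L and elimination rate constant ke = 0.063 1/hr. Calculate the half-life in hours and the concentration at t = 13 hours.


t_half = ln(2) / ke = 0.693147 / 0.063 = 11 hr
C(t) = C0 * exp(-ke*t) = 65 * exp(-0.063*13)
C(13) = 28.66 mg/L


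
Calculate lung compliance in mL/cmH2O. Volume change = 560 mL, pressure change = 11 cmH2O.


C = dV / dP
C = 560 / 11
C = 50.91 mL/cmH2O


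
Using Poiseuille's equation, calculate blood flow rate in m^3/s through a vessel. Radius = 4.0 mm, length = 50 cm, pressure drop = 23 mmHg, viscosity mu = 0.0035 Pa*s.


Q = pi*r^4*dP / (8*mu*L)
r = 0.004 m, L = 0.5 m
dP = 23 mmHg = 3066.406 Pa
Q = 1.7615e-04 m^3/s


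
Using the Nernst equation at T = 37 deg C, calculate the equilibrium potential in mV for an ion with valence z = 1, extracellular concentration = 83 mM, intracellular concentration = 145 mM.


E = (RT/(zF)) * ln(C_out/C_in)
T = 37 + 273.15 = 310.15 K
E = (8.314 * 310.15 / (1 * 96485)) * ln(83/145)
E = -14.91 mV


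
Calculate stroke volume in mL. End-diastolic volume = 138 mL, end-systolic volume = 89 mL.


SV = EDV - ESV
SV = 138 - 89
SV = 49 mL


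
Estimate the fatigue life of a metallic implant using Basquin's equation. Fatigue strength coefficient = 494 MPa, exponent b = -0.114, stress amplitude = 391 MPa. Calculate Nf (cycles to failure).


sigma_a = sigma_f' * (2Nf)^b
2Nf = (sigma_a/sigma_f')^(1/b)
2Nf = (391/494)^(1/-0.114)
2Nf = 7.7766249
Nf = 3.888


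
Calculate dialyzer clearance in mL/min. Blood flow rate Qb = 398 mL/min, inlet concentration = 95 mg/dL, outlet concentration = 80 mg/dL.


K = Qb * (Cb_in - Cb_out) / Cb_in
K = 398 * (95 - 80) / 95
K = 62.84 mL/min


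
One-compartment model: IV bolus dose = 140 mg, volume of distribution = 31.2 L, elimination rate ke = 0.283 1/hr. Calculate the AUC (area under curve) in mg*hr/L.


C0 = Dose/Vd = 140/31.2 = 4.48718 mg/L
AUC = C0/ke = 4.48718/0.283
AUC = 15.86 mg*hr/L


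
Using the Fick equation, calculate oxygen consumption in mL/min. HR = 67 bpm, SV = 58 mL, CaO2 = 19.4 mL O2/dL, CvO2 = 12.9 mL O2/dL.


CO = HR*SV = 67*58/1000 = 3.886 L/min
a-v O2 diff = 19.4 - 12.9 = 6.5 mL/dL
VO2 = CO * (CaO2-CvO2) * 10 dL/L
VO2 = 3.886 * 6.5 * 10
VO2 = 252.6 mL/min


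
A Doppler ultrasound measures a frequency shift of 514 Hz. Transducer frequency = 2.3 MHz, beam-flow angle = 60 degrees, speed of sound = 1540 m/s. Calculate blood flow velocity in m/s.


v = fd * c / (2 * f0 * cos(theta))
v = 514 * 1540 / (2 * 2.3000e+06 * cos(60))
v = 0.3442 m/s


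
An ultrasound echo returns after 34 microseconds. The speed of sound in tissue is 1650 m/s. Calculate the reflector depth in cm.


depth = c * t / 2
t = 34 us = 3.4000e-05 s
depth = 1650 * 3.4000e-05 / 2
depth = 0.02805 m = 2.805 cm


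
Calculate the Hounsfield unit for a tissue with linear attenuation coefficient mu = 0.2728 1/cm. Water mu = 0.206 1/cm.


HU = ((mu_tissue - mu_water) / mu_water) * 1000
HU = ((0.2728 - 0.206) / 0.206) * 1000
HU = 324.3


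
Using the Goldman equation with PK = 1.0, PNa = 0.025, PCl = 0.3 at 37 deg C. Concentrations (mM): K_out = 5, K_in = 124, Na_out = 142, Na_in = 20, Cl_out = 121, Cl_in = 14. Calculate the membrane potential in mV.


Vm = (RT/F)*ln((PK*Ko + PNa*Nao + PCl*Cli)/(PK*Ki + PNa*Nai + PCl*Clo))
Numer = 12.75, Denom = 160.8
Vm = -67.74 mV


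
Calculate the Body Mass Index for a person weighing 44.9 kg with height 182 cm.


BMI = weight / height^2
height = 182 cm = 1.82 m
BMI = 44.9 / 1.82^2
BMI = 13.56 kg/m^2


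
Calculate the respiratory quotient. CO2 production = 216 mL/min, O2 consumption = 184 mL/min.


RQ = VCO2 / VO2
RQ = 216 / 184
RQ = 1.174


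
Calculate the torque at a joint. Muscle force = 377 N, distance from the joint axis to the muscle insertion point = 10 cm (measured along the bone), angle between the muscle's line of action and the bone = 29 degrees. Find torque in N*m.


Torque = F * d * sin(theta)   (moment arm = d*sin(theta))
d = 10 cm = 0.1 m
Torque = 377 * 0.1 * sin(29)
Torque = 18.28 N*m


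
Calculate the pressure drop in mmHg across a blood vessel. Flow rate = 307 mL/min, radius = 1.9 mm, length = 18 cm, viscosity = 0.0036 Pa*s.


dP = 8*mu*L*Q / (pi*r^4)
Q = 307 mL/min = 5.11667e-06 m^3/s
dP = 647.87 Pa = 647.87 / 133.322 mmHg = 4.859 mmHg


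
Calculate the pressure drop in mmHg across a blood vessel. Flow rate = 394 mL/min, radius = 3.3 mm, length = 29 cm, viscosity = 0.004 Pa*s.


dP = 8*mu*L*Q / (pi*r^4)
Q = 394 mL/min = 6.56667e-06 m^3/s
dP = 163.564 Pa = 163.564 / 133.322 mmHg = 1.227 mmHg


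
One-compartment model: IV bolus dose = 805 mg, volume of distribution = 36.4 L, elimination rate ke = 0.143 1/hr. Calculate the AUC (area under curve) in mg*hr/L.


C0 = Dose/Vd = 805/36.4 = 22.1154 mg/L
AUC = C0/ke = 22.1154/0.143
AUC = 154.7 mg*hr/L


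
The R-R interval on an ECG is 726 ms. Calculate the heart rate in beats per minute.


HR = 60 / RR_interval(s)
RR = 726 ms = 0.726 s
HR = 60 / 0.726 = 82.64 bpm


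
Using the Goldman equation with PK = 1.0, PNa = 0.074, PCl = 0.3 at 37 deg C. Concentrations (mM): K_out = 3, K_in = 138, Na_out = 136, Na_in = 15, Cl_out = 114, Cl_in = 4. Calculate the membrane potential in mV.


Vm = (RT/F)*ln((PK*Ko + PNa*Nao + PCl*Cli)/(PK*Ki + PNa*Nai + PCl*Clo))
Numer = 14.264, Denom = 173.31
Vm = -66.74 mV


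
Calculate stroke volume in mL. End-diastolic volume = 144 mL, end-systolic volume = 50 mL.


SV = EDV - ESV
SV = 144 - 50
SV = 94 mL


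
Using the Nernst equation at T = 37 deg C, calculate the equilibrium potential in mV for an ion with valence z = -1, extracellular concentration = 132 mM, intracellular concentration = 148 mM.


E = (RT/(zF)) * ln(C_out/C_in)
T = 37 + 273.15 = 310.15 K
E = (8.314 * 310.15 / (-1 * 96485)) * ln(132/148)
E = 3.058 mV


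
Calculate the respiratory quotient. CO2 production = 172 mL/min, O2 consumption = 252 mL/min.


RQ = VCO2 / VO2
RQ = 172 / 252
RQ = 0.6825


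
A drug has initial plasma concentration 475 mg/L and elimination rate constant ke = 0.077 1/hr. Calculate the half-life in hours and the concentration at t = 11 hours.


t_half = ln(2) / ke = 0.693147 / 0.077 = 9.002 hr
C(t) = C0 * exp(-ke*t) = 475 * exp(-0.077*11)
C(11) = 203.6 mg/L


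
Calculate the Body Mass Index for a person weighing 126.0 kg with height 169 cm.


BMI = weight / height^2
height = 169 cm = 1.69 m
BMI = 126.0 / 1.69^2
BMI = 44.12 kg/m^2


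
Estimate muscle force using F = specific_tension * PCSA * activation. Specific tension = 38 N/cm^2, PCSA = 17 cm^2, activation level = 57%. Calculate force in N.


F = sigma * PCSA * activation
F = 38 * 17 * 0.57
F = 368.2 N


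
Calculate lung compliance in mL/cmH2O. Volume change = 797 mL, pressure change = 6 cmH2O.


C = dV / dP
C = 797 / 6
C = 132.8 mL/cmH2O


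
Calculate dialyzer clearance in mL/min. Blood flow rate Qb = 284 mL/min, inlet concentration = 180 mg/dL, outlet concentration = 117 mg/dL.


K = Qb * (Cb_in - Cb_out) / Cb_in
K = 284 * (180 - 117) / 180
K = 99.4 mL/min


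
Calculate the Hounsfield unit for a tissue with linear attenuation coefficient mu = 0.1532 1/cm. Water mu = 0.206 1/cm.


HU = ((mu_tissue - mu_water) / mu_water) * 1000
HU = ((0.1532 - 0.206) / 0.206) * 1000
HU = -256.3


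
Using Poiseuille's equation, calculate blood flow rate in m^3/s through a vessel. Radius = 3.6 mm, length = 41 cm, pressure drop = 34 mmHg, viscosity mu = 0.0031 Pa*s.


Q = pi*r^4*dP / (8*mu*L)
r = 0.0036 m, L = 0.41 m
dP = 34 mmHg = 4532.948 Pa
Q = 2.3524e-04 m^3/s


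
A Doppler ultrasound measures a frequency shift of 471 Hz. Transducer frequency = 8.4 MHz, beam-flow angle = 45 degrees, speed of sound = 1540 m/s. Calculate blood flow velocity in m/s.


v = fd * c / (2 * f0 * cos(theta))
v = 471 * 1540 / (2 * 8.4000e+06 * cos(45))
v = 0.06106 m/s


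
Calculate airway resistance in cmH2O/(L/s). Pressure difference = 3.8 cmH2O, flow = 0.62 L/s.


R = dP / flow
R = 3.8 / 0.62
R = 6.129 cmH2O/(L/s)


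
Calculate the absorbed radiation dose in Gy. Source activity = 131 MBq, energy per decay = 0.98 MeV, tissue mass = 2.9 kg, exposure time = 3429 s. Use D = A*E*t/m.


A = 131 MBq = 1.3100e+08 Bq
E = 0.98 MeV = 1.56996e-13 J
D = A*E*t/m = 1.3100e+08*1.56996e-13*3429/2.9
D = 0.02432 Gy


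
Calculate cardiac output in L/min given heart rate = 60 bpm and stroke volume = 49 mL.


CO = HR * SV
CO = 60 * 49 / 1000
CO = 2.94 L/min


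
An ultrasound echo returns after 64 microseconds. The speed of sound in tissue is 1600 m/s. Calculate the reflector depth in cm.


depth = c * t / 2
t = 64 us = 6.4000e-05 s
depth = 1600 * 6.4000e-05 / 2
depth = 0.0512 m = 5.12 cm


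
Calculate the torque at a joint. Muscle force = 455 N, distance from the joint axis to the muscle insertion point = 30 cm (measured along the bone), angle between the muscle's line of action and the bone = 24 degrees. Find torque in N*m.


Torque = F * d * sin(theta)   (moment arm = d*sin(theta))
d = 30 cm = 0.3 m
Torque = 455 * 0.3 * sin(24)
Torque = 55.52 N*m


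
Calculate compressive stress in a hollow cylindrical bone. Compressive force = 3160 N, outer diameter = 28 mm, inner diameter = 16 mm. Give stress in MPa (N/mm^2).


A = pi*(r_o^2 - r_i^2)
r_o = 14 mm, r_i = 8 mm
A = 414.69 mm^2
sigma = F/A = 3160 / 414.69
sigma = 7.62 MPa


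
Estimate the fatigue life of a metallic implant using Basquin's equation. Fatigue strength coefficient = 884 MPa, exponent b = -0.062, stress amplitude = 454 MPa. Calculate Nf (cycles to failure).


sigma_a = sigma_f' * (2Nf)^b
2Nf = (sigma_a/sigma_f')^(1/b)
2Nf = (454/884)^(1/-0.062)
2Nf = 46524.752
Nf = 2.326e+04


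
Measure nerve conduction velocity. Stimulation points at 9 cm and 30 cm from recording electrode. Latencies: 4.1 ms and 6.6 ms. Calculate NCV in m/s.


Distance = (30 - 9) / 100 = 0.21 m
dt = (6.6 - 4.1) / 1000 = 0.0025 s
NCV = dist / dt = 84 m/s


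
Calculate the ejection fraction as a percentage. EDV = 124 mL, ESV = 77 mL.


SV = EDV - ESV = 124 - 77 = 47 mL
EF = SV/EDV * 100 = 47/124 * 100
EF = 37.9%


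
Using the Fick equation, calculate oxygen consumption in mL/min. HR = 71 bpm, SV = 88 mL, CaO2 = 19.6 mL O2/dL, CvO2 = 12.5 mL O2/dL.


CO = HR*SV = 71*88/1000 = 6.248 L/min
a-v O2 diff = 19.6 - 12.5 = 7.1 mL/dL
VO2 = CO * (CaO2-CvO2) * 10 dL/L
VO2 = 6.248 * 7.1 * 10
VO2 = 443.6 mL/min


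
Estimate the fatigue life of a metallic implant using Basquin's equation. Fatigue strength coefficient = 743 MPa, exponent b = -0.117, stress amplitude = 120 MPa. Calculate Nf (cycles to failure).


sigma_a = sigma_f' * (2Nf)^b
2Nf = (sigma_a/sigma_f')^(1/b)
2Nf = (120/743)^(1/-0.117)
2Nf = 5855797.5
Nf = 2.9279e+06


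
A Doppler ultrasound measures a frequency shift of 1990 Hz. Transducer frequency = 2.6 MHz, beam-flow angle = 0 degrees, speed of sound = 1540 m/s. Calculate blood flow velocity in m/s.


v = fd * c / (2 * f0 * cos(theta))
v = 1990 * 1540 / (2 * 2.6000e+06 * cos(0))
v = 0.5893 m/s


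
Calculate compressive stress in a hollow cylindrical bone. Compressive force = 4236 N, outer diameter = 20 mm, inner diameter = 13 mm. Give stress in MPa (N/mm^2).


A = pi*(r_o^2 - r_i^2)
r_o = 10 mm, r_i = 6.5 mm
A = 181.427 mm^2
sigma = F/A = 4236 / 181.427
sigma = 23.35 MPa


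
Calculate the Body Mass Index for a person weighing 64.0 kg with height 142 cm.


BMI = weight / height^2
height = 142 cm = 1.42 m
BMI = 64.0 / 1.42^2
BMI = 31.74 kg/m^2


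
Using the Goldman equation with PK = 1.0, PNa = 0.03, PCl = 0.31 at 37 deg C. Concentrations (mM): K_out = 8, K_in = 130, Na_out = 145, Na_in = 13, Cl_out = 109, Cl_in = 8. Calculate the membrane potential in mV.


Vm = (RT/F)*ln((PK*Ko + PNa*Nao + PCl*Cli)/(PK*Ki + PNa*Nai + PCl*Clo))
Numer = 14.83, Denom = 164.18
Vm = -64.26 mV


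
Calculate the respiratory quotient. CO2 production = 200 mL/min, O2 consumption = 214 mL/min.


RQ = VCO2 / VO2
RQ = 200 / 214
RQ = 0.9346


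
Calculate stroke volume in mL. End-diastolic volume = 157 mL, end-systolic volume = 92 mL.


SV = EDV - ESV
SV = 157 - 92
SV = 65 mL


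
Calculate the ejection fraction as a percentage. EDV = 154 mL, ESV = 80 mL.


SV = EDV - ESV = 154 - 80 = 74 mL
EF = SV/EDV * 100 = 74/154 * 100
EF = 48.05%


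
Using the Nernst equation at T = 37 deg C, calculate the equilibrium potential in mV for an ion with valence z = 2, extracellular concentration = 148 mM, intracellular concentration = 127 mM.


E = (RT/(zF)) * ln(C_out/C_in)
T = 37 + 273.15 = 310.15 K
E = (8.314 * 310.15 / (2 * 96485)) * ln(148/127)
E = 2.045 mV


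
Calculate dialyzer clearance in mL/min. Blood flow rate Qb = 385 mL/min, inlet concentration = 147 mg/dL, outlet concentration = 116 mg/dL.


K = Qb * (Cb_in - Cb_out) / Cb_in
K = 385 * (147 - 116) / 147
K = 81.19 mL/min


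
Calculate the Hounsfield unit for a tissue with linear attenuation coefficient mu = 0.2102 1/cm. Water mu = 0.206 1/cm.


HU = ((mu_tissue - mu_water) / mu_water) * 1000
HU = ((0.2102 - 0.206) / 0.206) * 1000
HU = 20.39


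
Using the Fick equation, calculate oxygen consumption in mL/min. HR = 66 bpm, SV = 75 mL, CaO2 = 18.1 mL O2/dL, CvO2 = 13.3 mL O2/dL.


CO = HR*SV = 66*75/1000 = 4.95 L/min
a-v O2 diff = 18.1 - 13.3 = 4.8 mL/dL
VO2 = CO * (CaO2-CvO2) * 10 dL/L
VO2 = 4.95 * 4.8 * 10
VO2 = 237.6 mL/min


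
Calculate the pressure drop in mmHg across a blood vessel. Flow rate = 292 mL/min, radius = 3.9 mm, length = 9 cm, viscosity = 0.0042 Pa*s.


dP = 8*mu*L*Q / (pi*r^4)
Q = 292 mL/min = 4.86667e-06 m^3/s
dP = 20.2491 Pa = 20.2491 / 133.322 mmHg = 0.1519 mmHg


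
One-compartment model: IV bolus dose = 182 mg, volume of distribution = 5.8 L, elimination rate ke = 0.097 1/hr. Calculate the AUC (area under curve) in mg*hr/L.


C0 = Dose/Vd = 182/5.8 = 31.3793 mg/L
AUC = C0/ke = 31.3793/0.097
AUC = 323.5 mg*hr/L


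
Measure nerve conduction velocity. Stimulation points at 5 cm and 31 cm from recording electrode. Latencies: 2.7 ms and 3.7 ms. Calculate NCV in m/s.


Distance = (31 - 5) / 100 = 0.26 m
dt = (3.7 - 2.7) / 1000 = 0.001 s
NCV = dist / dt = 260 m/s


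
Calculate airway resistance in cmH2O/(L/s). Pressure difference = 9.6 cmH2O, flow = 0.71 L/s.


R = dP / flow
R = 9.6 / 0.71
R = 13.52 cmH2O/(L/s)


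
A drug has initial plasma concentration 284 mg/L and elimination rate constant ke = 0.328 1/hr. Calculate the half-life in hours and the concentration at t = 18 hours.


t_half = ln(2) / ke = 0.693147 / 0.328 = 2.113 hr
C(t) = C0 * exp(-ke*t) = 284 * exp(-0.328*18)
C(18) = 0.7749 mg/L


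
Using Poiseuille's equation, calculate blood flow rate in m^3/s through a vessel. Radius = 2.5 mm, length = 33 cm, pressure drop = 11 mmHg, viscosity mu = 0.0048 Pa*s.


Q = pi*r^4*dP / (8*mu*L)
r = 0.0025 m, L = 0.33 m
dP = 11 mmHg = 1466.542 Pa
Q = 1.4202e-05 m^3/s


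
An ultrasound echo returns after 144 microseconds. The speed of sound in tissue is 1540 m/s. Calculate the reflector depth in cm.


depth = c * t / 2
t = 144 us = 1.4400e-04 s
depth = 1540 * 1.4400e-04 / 2
depth = 0.11088 m = 11.088 cm


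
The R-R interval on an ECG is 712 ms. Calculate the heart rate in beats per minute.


HR = 60 / RR_interval(s)
RR = 712 ms = 0.712 s
HR = 60 / 0.712 = 84.27 bpm


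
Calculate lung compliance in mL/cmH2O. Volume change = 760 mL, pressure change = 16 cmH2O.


C = dV / dP
C = 760 / 16
C = 47.5 mL/cmH2O


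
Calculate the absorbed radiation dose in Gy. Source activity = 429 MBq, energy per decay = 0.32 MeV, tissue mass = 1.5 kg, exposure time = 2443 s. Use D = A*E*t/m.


A = 429 MBq = 4.2900e+08 Bq
E = 0.32 MeV = 5.1264e-14 J
D = A*E*t/m = 4.2900e+08*5.1264e-14*2443/1.5
D = 0.03582 Gy


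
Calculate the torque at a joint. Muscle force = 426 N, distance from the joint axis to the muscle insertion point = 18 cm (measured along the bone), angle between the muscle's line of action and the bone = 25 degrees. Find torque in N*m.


Torque = F * d * sin(theta)   (moment arm = d*sin(theta))
d = 18 cm = 0.18 m
Torque = 426 * 0.18 * sin(25)
Torque = 32.41 N*m


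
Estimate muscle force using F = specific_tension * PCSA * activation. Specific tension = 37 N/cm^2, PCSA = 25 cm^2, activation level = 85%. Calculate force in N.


F = sigma * PCSA * activation
F = 37 * 25 * 0.85
F = 786.2 N


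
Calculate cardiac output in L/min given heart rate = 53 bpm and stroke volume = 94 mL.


CO = HR * SV
CO = 53 * 94 / 1000
CO = 4.982 L/min


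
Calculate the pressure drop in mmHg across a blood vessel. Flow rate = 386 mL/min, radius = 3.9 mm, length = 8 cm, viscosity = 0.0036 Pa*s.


dP = 8*mu*L*Q / (pi*r^4)
Q = 386 mL/min = 6.43333e-06 m^3/s
dP = 20.3944 Pa = 20.3944 / 133.322 mmHg = 0.153 mmHg


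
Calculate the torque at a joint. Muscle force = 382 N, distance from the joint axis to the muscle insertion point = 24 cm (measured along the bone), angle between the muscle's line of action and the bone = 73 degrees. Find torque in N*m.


Torque = F * d * sin(theta)   (moment arm = d*sin(theta))
d = 24 cm = 0.24 m
Torque = 382 * 0.24 * sin(73)
Torque = 87.67 N*m


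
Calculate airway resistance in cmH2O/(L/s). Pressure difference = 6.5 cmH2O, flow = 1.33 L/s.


R = dP / flow
R = 6.5 / 1.33
R = 4.887 cmH2O/(L/s)


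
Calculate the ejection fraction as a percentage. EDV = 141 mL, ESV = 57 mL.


SV = EDV - ESV = 141 - 57 = 84 mL
EF = SV/EDV * 100 = 84/141 * 100
EF = 59.57%


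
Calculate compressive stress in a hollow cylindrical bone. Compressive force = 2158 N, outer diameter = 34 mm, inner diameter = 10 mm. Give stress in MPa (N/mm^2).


A = pi*(r_o^2 - r_i^2)
r_o = 17 mm, r_i = 5 mm
A = 829.38 mm^2
sigma = F/A = 2158 / 829.38
sigma = 2.602 MPa


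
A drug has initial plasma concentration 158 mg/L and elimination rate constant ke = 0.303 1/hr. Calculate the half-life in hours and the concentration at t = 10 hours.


t_half = ln(2) / ke = 0.693147 / 0.303 = 2.288 hr
C(t) = C0 * exp(-ke*t) = 158 * exp(-0.303*10)
C(10) = 7.634 mg/L


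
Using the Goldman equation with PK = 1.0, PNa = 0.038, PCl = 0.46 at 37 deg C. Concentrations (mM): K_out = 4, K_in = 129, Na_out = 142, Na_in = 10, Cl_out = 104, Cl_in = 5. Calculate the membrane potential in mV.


Vm = (RT/F)*ln((PK*Ko + PNa*Nao + PCl*Cli)/(PK*Ki + PNa*Nai + PCl*Clo))
Numer = 11.696, Denom = 177.22
Vm = -72.64 mV


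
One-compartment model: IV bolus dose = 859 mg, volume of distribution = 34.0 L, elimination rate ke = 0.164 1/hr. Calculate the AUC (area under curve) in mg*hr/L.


C0 = Dose/Vd = 859/34.0 = 25.2647 mg/L
AUC = C0/ke = 25.2647/0.164
AUC = 154.1 mg*hr/L


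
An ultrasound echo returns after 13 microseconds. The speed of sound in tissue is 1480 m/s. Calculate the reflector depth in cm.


depth = c * t / 2
t = 13 us = 1.3000e-05 s
depth = 1480 * 1.3000e-05 / 2
depth = 0.00962 m = 0.962 cm


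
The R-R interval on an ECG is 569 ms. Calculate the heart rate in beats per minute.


HR = 60 / RR_interval(s)
RR = 569 ms = 0.569 s
HR = 60 / 0.569 = 105.4 bpm


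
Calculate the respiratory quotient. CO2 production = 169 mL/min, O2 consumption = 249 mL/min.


RQ = VCO2 / VO2
RQ = 169 / 249
RQ = 0.6787


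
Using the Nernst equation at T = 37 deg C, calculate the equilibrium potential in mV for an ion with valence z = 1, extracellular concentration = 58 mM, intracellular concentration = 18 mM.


E = (RT/(zF)) * ln(C_out/C_in)
T = 37 + 273.15 = 310.15 K
E = (8.314 * 310.15 / (1 * 96485)) * ln(58/18)
E = 31.27 mV


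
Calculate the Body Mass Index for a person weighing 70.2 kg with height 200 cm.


BMI = weight / height^2
height = 200 cm = 2 m
BMI = 70.2 / 2^2
BMI = 17.55 kg/m^2


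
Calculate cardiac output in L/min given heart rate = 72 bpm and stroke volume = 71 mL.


CO = HR * SV
CO = 72 * 71 / 1000
CO = 5.112 L/min


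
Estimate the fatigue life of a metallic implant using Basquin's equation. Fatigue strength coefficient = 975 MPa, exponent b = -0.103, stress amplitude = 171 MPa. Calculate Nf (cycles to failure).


sigma_a = sigma_f' * (2Nf)^b
2Nf = (sigma_a/sigma_f')^(1/b)
2Nf = (171/975)^(1/-0.103)
2Nf = 21871995
Nf = 1.0936e+07
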